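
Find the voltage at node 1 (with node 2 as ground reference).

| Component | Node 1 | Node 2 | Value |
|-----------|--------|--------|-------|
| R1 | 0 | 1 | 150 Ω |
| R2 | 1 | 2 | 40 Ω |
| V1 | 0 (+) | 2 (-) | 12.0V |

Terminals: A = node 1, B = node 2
Nodal analysis, taking node 2 as the 0 V reference.
Source V1 fixes V_0 = 12 V.
KCL at each unknown node (sum of currents leaving = 0; resistances in Ω):
  Node 1: (V_1 - 12)/150 + (V_1 - 0)/40 = 0
Collecting terms: 0.03167 × V_1 = 0.08  =>  V_1 = 2.526 V
The requested potential is V_1 = 2.526 V.

Final answer: V_1 = 2.526 V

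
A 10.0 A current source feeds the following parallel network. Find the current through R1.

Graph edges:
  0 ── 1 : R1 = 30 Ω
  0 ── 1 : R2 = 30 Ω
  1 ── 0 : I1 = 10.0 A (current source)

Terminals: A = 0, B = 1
All resistors sit directly between nodes 0 and 1, so they are in parallel and share one voltage V; the full source current 10 A splits among them.
1/R_par = 1/30 + 1/30 = 0.06667 S  =>  R_par = 15 Ω
V = I × R_par = 10 × 15 = 150 V
I_R1 = V/R1 = 150/30 = 5 A

Final answer: 5 A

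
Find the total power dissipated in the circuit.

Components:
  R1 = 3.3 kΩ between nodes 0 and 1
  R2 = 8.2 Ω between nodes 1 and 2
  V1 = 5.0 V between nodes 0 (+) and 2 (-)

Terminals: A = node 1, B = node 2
Nodal analysis, taking node 2 as the 0 V reference.
Source V1 fixes V_0 = 5 V.
KCL at each unknown node (sum of currents leaving = 0; resistances in Ω):
  Node 1: (V_1 - 5)/3300 + (V_1 - 0)/8.2 = 0
Collecting terms: 0.1223 × V_1 = 0.001515  =>  V_1 = 0.01239 V
Power in each resistor, P = (ΔV)²/R:
  P_R1 = (5 - 0.01239)²/3300 = 0.007538 W
  P_R2 = (0.01239 - 0)²/8.2 = 0.00001873 W
P_total = P_R1 + P_R2 = 0.007557 W

Final answer: 0.007557 W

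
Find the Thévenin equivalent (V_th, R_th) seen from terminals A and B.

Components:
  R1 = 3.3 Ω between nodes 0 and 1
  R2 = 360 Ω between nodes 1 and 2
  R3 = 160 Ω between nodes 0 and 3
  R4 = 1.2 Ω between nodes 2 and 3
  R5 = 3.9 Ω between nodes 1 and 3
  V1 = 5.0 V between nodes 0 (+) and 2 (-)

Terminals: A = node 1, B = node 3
Step 1 — V_th is the open-circuit voltage V_A - V_B (nothing connected across the terminals).
Nodal analysis, taking node 2 as the 0 V reference.
Source V1 fixes V_0 = 5 V.
KCL at each unknown node (sum of currents leaving = 0; resistances in Ω):
  Node 1: (V_1 - 5)/3.3 + (V_1 - 0)/360 + (V_1 - V_3)/3.9 = 0
  Node 3: (V_3 - 5)/160 + (V_3 - 0)/1.2 + (V_3 - V_1)/3.9 = 0
Collecting terms (coefficients in siemens):
  0.5622·V_1 - 0.2564·V_3 = 1.515
  1.096·V_3 - 0.2564·V_1 = 0.03125
Determinant D = (0.5622)(1.096) - (-0.2564)(-0.2564) = 0.5504
V_1 = [(1.515)(1.096) - (-0.2564)(0.03125)]/D = 3.031 V
V_3 = [(0.5622)(0.03125) - (1.515)(-0.2564)]/D = 0.7377 V
V_th = V_1 - V_3 = 3.031 - 0.7377 = 2.294 V
Step 2 — R_th: zero the source — replace V1 by a short circuit (node 2 merges into node 0) — and find the resistance seen between A (node 1) and B (node 3).
Reduce the network between node 1 (A) and node 3 (B) by series/parallel combination:
  Rp1 = R1 ‖ R2 (parallel, both between nodes 0 and 1) = 1/(1/3.3 + 1/360) = 3.27 Ω
  Rp2 = R3 ‖ R4 (parallel, both between nodes 0 and 3) = 1/(1/160 + 1/1.2) = 1.191 Ω
  Rs1 = Rp1 + Rp2 (series, joined only at node 0) = 3.27 + 1.191 = 4.461 Ω
  Rp3 = R5 ‖ Rs1 (parallel, both between nodes 1 and 3) = 1/(1/3.9 + 1/4.461) = 2.081 Ω
R_th = 2.081 Ω

Final answer: V_th = 2.294 V, R_th = 2.081 Ω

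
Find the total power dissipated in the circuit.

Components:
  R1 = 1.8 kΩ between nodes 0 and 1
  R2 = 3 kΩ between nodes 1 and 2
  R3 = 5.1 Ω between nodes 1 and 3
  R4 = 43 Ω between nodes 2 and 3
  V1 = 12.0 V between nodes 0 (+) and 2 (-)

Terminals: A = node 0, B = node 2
Nodal analysis, taking node 2 as the 0 V reference.
Source V1 fixes V_0 = 12 V.
KCL at each unknown node (sum of currents leaving = 0; resistances in Ω):
  Node 1: (V_1 - 12)/1800 + (V_1 - 0)/3000 + (V_1 - V_3)/5.1 = 0
  Node 3: (V_3 - V_1)/5.1 + (V_3 - 0)/43 = 0
Collecting terms (coefficients in siemens):
  0.197·V_1 - 0.1961·V_3 = 0.006667
  0.2193·V_3 - 0.1961·V_1 = 0
Determinant D = (0.197)(0.2193) - (-0.1961)(-0.1961) = 0.004755
V_1 = [(0.006667)(0.2193) - (-0.1961)(0)]/D = 0.3075 V
V_3 = [(0.197)(0) - (0.006667)(-0.1961)]/D = 0.2749 V
Power in each resistor, P = (ΔV)²/R:
  P_R1 = (12 - 0.3075)²/1800 = 0.07595 W
  P_R2 = (0.3075 - 0)²/3000 = 0.00003152 W
  P_R3 = (0.3075 - 0.2749)²/5.1 = 0.0002085 W
  P_R4 = (0 - 0.2749)²/43 = 0.001758 W
P_total = P_R1 + P_R2 + P_R3 + P_R4 = 0.07795 W

Final answer: 0.07795 W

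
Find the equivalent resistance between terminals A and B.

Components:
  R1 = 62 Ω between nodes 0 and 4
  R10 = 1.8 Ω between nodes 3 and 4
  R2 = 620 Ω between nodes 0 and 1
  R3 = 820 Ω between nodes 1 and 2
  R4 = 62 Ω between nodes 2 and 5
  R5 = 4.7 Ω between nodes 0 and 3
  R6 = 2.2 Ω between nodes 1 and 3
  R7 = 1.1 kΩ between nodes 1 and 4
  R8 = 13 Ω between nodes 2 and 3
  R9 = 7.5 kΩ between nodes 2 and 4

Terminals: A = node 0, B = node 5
The network is not a plain series/parallel combination. Inject a 1 A test current into terminal A (node 0) and return it from terminal B (node 5); then R_eq = V_A / (1 A).
Nodal analysis, taking node 5 as the 0 V reference.
Current source I_test pushes 1 A into node 0 and draws it out of node 5.
KCL at each unknown node (sum of currents leaving = 0; resistances in Ω):
  Node 0: (V_0 - V_4)/62 + (V_0 - V_1)/620 + (V_0 - V_3)/4.7 - 1 = 0
  Node 1: (V_1 - V_0)/620 + (V_1 - V_2)/820 + (V_1 - V_3)/2.2 + (V_1 - V_4)/1100 = 0
  Node 2: (V_2 - V_1)/820 + (V_2 - 0)/62 + (V_2 - V_3)/13 + (V_2 - V_4)/7500 = 0
  Node 3: (V_3 - V_0)/4.7 + (V_3 - V_1)/2.2 + (V_3 - V_2)/13 + (V_3 - V_4)/1.8 = 0
  Node 4: (V_4 - V_0)/62 + (V_4 - V_1)/1100 + (V_4 - V_2)/7500 + (V_4 - V_3)/1.8 = 0
Collecting terms (coefficients in siemens):
  0.2305·V_0 - 0.001613·V_1 - 0.2128·V_3 - 0.01613·V_4 = 1
  0.4583·V_1 - 0.001613·V_0 - 0.00122·V_2 - 0.4545·V_3 - 0.0009091·V_4 = 0
  0.0944·V_2 - 0.00122·V_1 - 0.07692·V_3 - 0.0001333·V_4 = 0
  1.3·V_3 - 0.2128·V_0 - 0.4545·V_1 - 0.07692·V_2 - 0.5556·V_4 = 0
  0.5727·V_4 - 0.01613·V_0 - 0.0009091·V_1 - 0.0001333·V_2 - 0.5556·V_3 = 0
Solving these 5 simultaneous equations (Gaussian elimination) gives:
  V_0 = 79.12 V, V_1 = 74.76 V, V_2 = 62 V, V_3 = 74.78 V
  V_4 = 74.89 V
R_eq = V_0 / 1 A = 79.12 Ω

Final answer: 79.12 Ω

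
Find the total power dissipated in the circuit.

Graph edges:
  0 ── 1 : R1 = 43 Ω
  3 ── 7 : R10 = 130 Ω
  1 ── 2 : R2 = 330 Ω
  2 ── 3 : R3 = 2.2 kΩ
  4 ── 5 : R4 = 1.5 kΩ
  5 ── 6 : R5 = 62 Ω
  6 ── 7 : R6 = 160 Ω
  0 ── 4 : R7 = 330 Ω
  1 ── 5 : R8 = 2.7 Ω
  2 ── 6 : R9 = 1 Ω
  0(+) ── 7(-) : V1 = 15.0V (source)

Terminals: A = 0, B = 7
Nodal analysis, taking node 7 as the 0 V reference.
Source V1 fixes V_0 = 15 V.
KCL at each unknown node (sum of currents leaving = 0; resistances in Ω):
  Node 1: (V_1 - 15)/43 + (V_1 - V_2)/330 + (V_1 - V_5)/2.7 = 0
  Node 2: (V_2 - V_1)/330 + (V_2 - V_3)/2200 + (V_2 - V_6)/1 = 0
  Node 3: (V_3 - V_2)/2200 + (V_3 - 0)/130 = 0
  Node 4: (V_4 - V_5)/1500 + (V_4 - 15)/330 = 0
  Node 5: (V_5 - V_4)/1500 + (V_5 - V_6)/62 + (V_5 - V_1)/2.7 = 0
  Node 6: (V_6 - V_5)/62 + (V_6 - 0)/160 + (V_6 - V_2)/1 = 0
Collecting terms (coefficients in siemens):
  0.3967·V_1 - 0.00303·V_2 - 0.3704·V_5 = 0.3488
  1.003·V_2 - 0.00303·V_1 - 0.0004545·V_3 - 1·V_6 = 0
  0.008147·V_3 - 0.0004545·V_2 = 0
  0.003697·V_4 - 0.0006667·V_5 = 0.04545
  0.3872·V_5 - 0.3704·V_1 - 0.0006667·V_4 - 0.01613·V_6 = 0
  1.022·V_6 - 1·V_2 - 0.01613·V_5 = 0
Solving these 6 simultaneous equations (Gaussian elimination) gives:
  V_1 = 12.44 V, V_2 = 9.145 V, V_3 = 0.5102 V, V_4 = 14.51 V
  V_5 = 12.3 V, V_6 = 9.139 V
Power in each resistor, P = (ΔV)²/R:
  P_R1 = (15 - 12.44)²/43 = 0.1526 W
  P_R2 = (12.44 - 9.145)²/330 = 0.03287 W
  P_R3 = (9.145 - 0.5102)²/2200 = 0.03389 W
  P_R4 = (14.51 - 12.3)²/1500 = 0.003254 W
  P_R5 = (12.3 - 9.139)²/62 = 0.1617 W
  P_R6 = (9.139 - 0)²/160 = 0.522 W
  P_R7 = (15 - 14.51)²/330 = 0.0007159 W
  P_R8 = (12.44 - 12.3)²/2.7 = 0.006639 W
  P_R9 = (9.145 - 9.139)²/1 = 0.00003667 W
  P_R10 = (0.5102 - 0)²/130 = 0.002003 W
P_total = P_R1 + P_R2 + P_R3 + P_R4 + P_R5 + P_R6 + P_R7 + P_R8 + P_R9 + P_R10 = 0.9156 W

Final answer: 0.9156 W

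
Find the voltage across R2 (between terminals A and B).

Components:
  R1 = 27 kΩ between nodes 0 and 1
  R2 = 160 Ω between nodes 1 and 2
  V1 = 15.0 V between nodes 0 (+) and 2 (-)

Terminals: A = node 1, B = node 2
R1 and R2 are in series across V1 (node 0 → node 1 → node 2), and the output A–B is taken across R2, so this is a voltage divider.
Series current: I = V1/(R1 + R2) = 15/(27000 + 160) = 15/27160 = 0.0005523 A
V_R2 = I × R2 = V1 × R2/(R1 + R2) = 15 × 160/27160 = 0.08837 V

Final answer: 0.08837 V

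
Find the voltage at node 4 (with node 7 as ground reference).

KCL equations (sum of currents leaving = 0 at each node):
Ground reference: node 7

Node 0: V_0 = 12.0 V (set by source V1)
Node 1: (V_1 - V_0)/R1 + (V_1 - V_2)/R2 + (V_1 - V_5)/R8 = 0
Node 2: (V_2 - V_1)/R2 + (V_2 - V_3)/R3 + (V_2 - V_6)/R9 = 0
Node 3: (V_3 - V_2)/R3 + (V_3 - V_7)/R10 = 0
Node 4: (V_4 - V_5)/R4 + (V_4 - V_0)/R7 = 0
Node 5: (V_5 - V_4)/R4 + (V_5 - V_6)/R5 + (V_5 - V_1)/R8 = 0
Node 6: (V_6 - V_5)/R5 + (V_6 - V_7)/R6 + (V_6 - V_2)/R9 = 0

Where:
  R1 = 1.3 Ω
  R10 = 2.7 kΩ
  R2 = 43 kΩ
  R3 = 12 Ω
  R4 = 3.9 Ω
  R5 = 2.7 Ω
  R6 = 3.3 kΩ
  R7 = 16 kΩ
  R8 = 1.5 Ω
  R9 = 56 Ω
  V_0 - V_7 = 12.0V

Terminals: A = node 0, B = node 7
Nodal analysis, taking node 7 as the 0 V reference.
Source V1 fixes V_0 = 12 V.
KCL at each unknown node (sum of currents leaving = 0; resistances in Ω):
  Node 1: (V_1 - 12)/1.3 + (V_1 - V_2)/43000 + (V_1 - V_5)/1.5 = 0
  Node 2: (V_2 - V_1)/43000 + (V_2 - V_3)/12 + (V_2 - V_6)/56 = 0
  Node 3: (V_3 - V_2)/12 + (V_3 - 0)/2700 = 0
  Node 4: (V_4 - V_5)/3.9 + (V_4 - 12)/16000 = 0
  Node 5: (V_5 - V_4)/3.9 + (V_5 - V_6)/2.7 + (V_5 - V_1)/1.5 = 0
  Node 6: (V_6 - V_5)/2.7 + (V_6 - 0)/3300 + (V_6 - V_2)/56 = 0
Collecting terms (coefficients in siemens):
  1.436·V_1 - 0.00002326·V_2 - 0.6667·V_5 = 9.231
  0.1012·V_2 - 0.00002326·V_1 - 0.08333·V_3 - 0.01786·V_6 = 0
  0.0837·V_3 - 0.08333·V_2 = 0
  0.2565·V_4 - 0.2564·V_5 = 0.00075
  1.293·V_5 - 0.6667·V_1 - 0.2564·V_4 - 0.3704·V_6 = 0
  0.3885·V_6 - 0.01786·V_2 - 0.3704·V_5 = 0
Solving these 6 simultaneous equations (Gaussian elimination) gives:
  V_1 = 11.99 V, V_2 = 11.71 V, V_3 = 11.66 V, V_4 = 11.98 V
  V_5 = 11.98 V, V_6 = 11.96 V
The requested potential is V_4 = 11.98 V.

Final answer: V_4 = 11.98 V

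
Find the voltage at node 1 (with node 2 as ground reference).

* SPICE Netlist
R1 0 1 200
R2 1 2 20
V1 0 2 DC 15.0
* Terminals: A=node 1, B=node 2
Nodal analysis, taking node 2 as the 0 V reference.
Source V1 fixes V_0 = 15 V.
KCL at each unknown node (sum of currents leaving = 0; resistances in Ω):
  Node 1: (V_1 - 15)/200 + (V_1 - 0)/20 = 0
Collecting terms: 0.055 × V_1 = 0.075  =>  V_1 = 1.364 V
The requested potential is V_1 = 1.364 V.

Final answer: V_1 = 1.364 V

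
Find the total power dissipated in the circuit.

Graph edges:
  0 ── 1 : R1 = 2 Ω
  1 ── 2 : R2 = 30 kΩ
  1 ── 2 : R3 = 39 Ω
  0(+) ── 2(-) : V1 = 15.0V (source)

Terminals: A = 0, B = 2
Nodal analysis, taking node 2 as the 0 V reference.
Source V1 fixes V_0 = 15 V.
KCL at each unknown node (sum of currents leaving = 0; resistances in Ω):
  Node 1: (V_1 - 15)/2 + (V_1 - 0)/30000 + (V_1 - 0)/39 = 0
Collecting terms: 0.5257 × V_1 = 7.5  =>  V_1 = 14.27 V
Power in each resistor, P = (ΔV)²/R:
  P_R1 = (15 - 14.27)²/2 = 0.2684 W
  P_R2 = (14.27 - 0)²/30000 = 0.006785 W
  P_R3 = (14.27 - 0)²/39 = 5.219 W
P_total = P_R1 + P_R2 + P_R3 = 5.495 W

Final answer: 5.495 W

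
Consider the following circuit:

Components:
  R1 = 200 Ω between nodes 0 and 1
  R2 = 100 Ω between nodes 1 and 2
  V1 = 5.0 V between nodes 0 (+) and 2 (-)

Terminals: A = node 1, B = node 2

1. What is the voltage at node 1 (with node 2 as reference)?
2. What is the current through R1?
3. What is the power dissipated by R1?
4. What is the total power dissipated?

Nodal analysis, taking node 2 as the 0 V reference.
Source V1 fixes V_0 = 5 V.
KCL at each unknown node (sum of currents leaving = 0; resistances in Ω):
  Node 1: (V_1 - 5)/200 + (V_1 - 0)/100 = 0
Collecting terms: 0.015 × V_1 = 0.025  =>  V_1 = 1.667 V
Part 1:
  Read off the nodal solution: V_1 = 1.667 V
Part 2:
  I_R1 = (V_0 - V_1)/R1 = (5 - 1.667)/200 = 0.01667 A
  Magnitude: I_R1 = 0.01667 A
Part 3:
  I_R1 = (V_0 - V_1)/R1 = (5 - 1.667)/200 = 0.01667 A
  P_R1 = I_R1² × R1 = (0.01667)² × 200 = 0.05556 W
Part 4:
  Power in each resistor, P = (ΔV)²/R:
    P_R1 = (5 - 1.667)²/200 = 0.05556 W
    P_R2 = (1.667 - 0)²/100 = 0.02778 W
  P_total = P_R1 + P_R2 = 0.08333 W

Final answers:
1. V_1 = 1.667 V
2. I_R1 = 0.01667 A
3. P_R1 = 0.05556 W
4. P_total = 0.08333 W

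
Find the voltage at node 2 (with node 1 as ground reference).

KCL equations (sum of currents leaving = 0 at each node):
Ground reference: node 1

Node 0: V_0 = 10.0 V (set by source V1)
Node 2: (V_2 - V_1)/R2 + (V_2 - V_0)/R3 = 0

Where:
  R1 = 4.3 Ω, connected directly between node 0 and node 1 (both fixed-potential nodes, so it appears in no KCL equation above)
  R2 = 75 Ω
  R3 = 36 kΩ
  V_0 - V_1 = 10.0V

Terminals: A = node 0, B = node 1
Nodal analysis, taking node 1 as the 0 V reference.
Source V1 fixes V_0 = 10 V.
KCL at each unknown node (sum of currents leaving = 0; resistances in Ω):
  Node 2: (V_2 - 0)/75 + (V_2 - 10)/36000 = 0
Collecting terms: 0.01336 × V_2 = 0.0002778  =>  V_2 = 0.02079 V
The requested potential is V_2 = 0.02079 V.

Final answer: V_2 = 0.02079 V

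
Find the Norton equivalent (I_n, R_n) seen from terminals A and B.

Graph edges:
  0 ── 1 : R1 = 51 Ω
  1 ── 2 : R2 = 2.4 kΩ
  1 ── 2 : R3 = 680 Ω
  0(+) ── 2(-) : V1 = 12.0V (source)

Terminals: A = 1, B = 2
Find the Thévenin equivalent first; then I_n = V_th/R_th and R_n = R_th.
Step 1 — V_th is the open-circuit voltage V_A - V_B (nothing connected across the terminals).
Nodal analysis, taking node 2 as the 0 V reference.
Source V1 fixes V_0 = 12 V.
KCL at each unknown node (sum of currents leaving = 0; resistances in Ω):
  Node 1: (V_1 - 12)/51 + (V_1 - 0)/2400 + (V_1 - 0)/680 = 0
Collecting terms: 0.0215 × V_1 = 0.2353  =>  V_1 = 10.95 V
V_th = V_1 - V_2 = 10.95 - 0 = 10.95 V
Step 2 — R_th: zero the source — replace V1 by a short circuit (node 2 merges into node 0) — and find the resistance seen between A (node 1) and B (node 0).
Reduce the network between node 1 (A) and node 0 (B) by series/parallel combination:
  Rp1 = R1 ‖ R2 ‖ R3 (parallel, all between nodes 0 and 1) = 1/(1/51 + 1/2400 + 1/680) = 46.52 Ω
R_th = 46.52 Ω
I_n = V_th/R_th = 10.95/46.52 = 0.2353 A, and R_n = R_th = 46.52 Ω

Final answer: I_n = 0.2353 A, R_n = 46.52 Ω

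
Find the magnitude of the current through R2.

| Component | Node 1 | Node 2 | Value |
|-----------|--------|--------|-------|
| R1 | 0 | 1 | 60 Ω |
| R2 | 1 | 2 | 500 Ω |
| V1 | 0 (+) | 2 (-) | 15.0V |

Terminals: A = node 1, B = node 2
Nodal analysis, taking node 2 as the 0 V reference.
Source V1 fixes V_0 = 15 V.
KCL at each unknown node (sum of currents leaving = 0; resistances in Ω):
  Node 1: (V_1 - 15)/60 + (V_1 - 0)/500 = 0
Collecting terms: 0.01867 × V_1 = 0.25  =>  V_1 = 13.39 V
I_R2 = (V_1 - V_2)/R2 = (13.39 - 0)/500 = 0.02679 A
|I_R2| = 0.02679 A

Final answer: |I_R2| = 0.02679 A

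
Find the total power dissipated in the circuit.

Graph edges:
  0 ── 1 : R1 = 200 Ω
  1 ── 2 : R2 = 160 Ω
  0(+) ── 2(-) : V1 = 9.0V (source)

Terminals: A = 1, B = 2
Nodal analysis, taking node 2 as the 0 V reference.
Source V1 fixes V_0 = 9 V.
KCL at each unknown node (sum of currents leaving = 0; resistances in Ω):
  Node 1: (V_1 - 9)/200 + (V_1 - 0)/160 = 0
Collecting terms: 0.01125 × V_1 = 0.045  =>  V_1 = 4 V
Power in each resistor, P = (ΔV)²/R:
  P_R1 = (9 - 4)²/200 = 0.125 W
  P_R2 = (4 - 0)²/160 = 0.1 W
P_total = P_R1 + P_R2 = 0.225 W

Final answer: 0.225 W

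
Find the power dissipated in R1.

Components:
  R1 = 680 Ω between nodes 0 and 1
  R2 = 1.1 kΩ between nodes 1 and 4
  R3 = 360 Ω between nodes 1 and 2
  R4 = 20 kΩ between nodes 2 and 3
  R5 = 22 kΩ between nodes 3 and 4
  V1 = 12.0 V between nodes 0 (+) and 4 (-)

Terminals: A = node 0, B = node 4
Nodal analysis, taking node 4 as the 0 V reference.
Source V1 fixes V_0 = 12 V.
KCL at each unknown node (sum of currents leaving = 0; resistances in Ω):
  Node 1: (V_1 - 12)/680 + (V_1 - 0)/1100 + (V_1 - V_2)/360 = 0
  Node 2: (V_2 - V_1)/360 + (V_2 - V_3)/20000 = 0
  Node 3: (V_3 - V_2)/20000 + (V_3 - 0)/22000 = 0
Collecting terms (coefficients in siemens):
  0.005157·V_1 - 0.002778·V_2 = 0.01765
  0.002828·V_2 - 0.002778·V_1 - 0.00005·V_3 = 0
  0.00009545·V_3 - 0.00005·V_2 = 0
Solving these 3 simultaneous equations (Gaussian elimination) gives:
  V_1 = 7.343 V, V_2 = 7.28 V, V_3 = 3.814 V
I_R1 = (V_0 - V_1)/R1 = (12 - 7.343)/680 = 0.006849 A
P_R1 = I_R1² × R1 = (0.006849)² × 680 = 0.0319 W

Final answer: 0.0319 W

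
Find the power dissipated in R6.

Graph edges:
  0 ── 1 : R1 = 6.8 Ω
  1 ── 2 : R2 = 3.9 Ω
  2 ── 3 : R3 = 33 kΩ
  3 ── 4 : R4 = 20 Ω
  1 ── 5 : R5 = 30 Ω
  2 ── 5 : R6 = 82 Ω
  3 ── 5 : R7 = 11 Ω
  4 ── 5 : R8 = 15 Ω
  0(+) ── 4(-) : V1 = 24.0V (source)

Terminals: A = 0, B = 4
Nodal analysis, taking node 4 as the 0 V reference.
Source V1 fixes V_0 = 24 V.
KCL at each unknown node (sum of currents leaving = 0; resistances in Ω):
  Node 1: (V_1 - 24)/6.8 + (V_1 - V_2)/3.9 + (V_1 - V_5)/30 = 0
  Node 2: (V_2 - V_1)/3.9 + (V_2 - V_3)/33000 + (V_2 - V_5)/82 = 0
  Node 3: (V_3 - V_2)/33000 + (V_3 - 0)/20 + (V_3 - V_5)/11 = 0
  Node 5: (V_5 - V_1)/30 + (V_5 - V_2)/82 + (V_5 - V_3)/11 + (V_5 - 0)/15 = 0
Collecting terms (coefficients in siemens):
  0.4368·V_1 - 0.2564·V_2 - 0.03333·V_5 = 3.529
  0.2686·V_2 - 0.2564·V_1 - 0.0000303·V_3 - 0.0122·V_5 = 0
  0.1409·V_3 - 0.0000303·V_2 - 0.09091·V_5 = 0
  0.2031·V_5 - 0.03333·V_1 - 0.0122·V_2 - 0.09091·V_3 = 0
Solving these 4 simultaneous equations (Gaussian elimination) gives:
  V_1 = 19.83 V, V_2 = 19.21 V, V_3 = 4.003 V, V_5 = 6.199 V
I_R6 = (V_2 - V_5)/R6 = (19.21 - 6.199)/82 = 0.1586 A
P_R6 = I_R6² × R6 = (0.1586)² × 82 = 2.064 W

Final answer: 2.064 W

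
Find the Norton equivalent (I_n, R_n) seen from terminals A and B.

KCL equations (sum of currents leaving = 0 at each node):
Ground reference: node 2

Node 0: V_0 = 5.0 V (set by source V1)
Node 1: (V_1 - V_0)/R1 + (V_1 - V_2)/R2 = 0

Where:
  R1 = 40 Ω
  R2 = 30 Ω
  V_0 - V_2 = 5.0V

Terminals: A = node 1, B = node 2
Find the Thévenin equivalent first; then I_n = V_th/R_th and R_n = R_th.
Step 1 — V_th is the open-circuit voltage V_A - V_B (nothing connected across the terminals).
Nodal analysis, taking node 2 as the 0 V reference.
Source V1 fixes V_0 = 5 V.
KCL at each unknown node (sum of currents leaving = 0; resistances in Ω):
  Node 1: (V_1 - 5)/40 + (V_1 - 0)/30 = 0
Collecting terms: 0.05833 × V_1 = 0.125  =>  V_1 = 2.143 V
V_th = V_1 - V_2 = 2.143 - 0 = 2.143 V
Step 2 — R_th: zero the source — replace V1 by a short circuit (node 2 merges into node 0) — and find the resistance seen between A (node 1) and B (node 0).
Reduce the network between node 1 (A) and node 0 (B) by series/parallel combination:
  Rp1 = R1 ‖ R2 (parallel, both between nodes 0 and 1) = 1/(1/40 + 1/30) = 17.14 Ω
R_th = 17.14 Ω
I_n = V_th/R_th = 2.143/17.14 = 0.125 A, and R_n = R_th = 17.14 Ω

Final answer: I_n = 0.125 A, R_n = 17.14 Ω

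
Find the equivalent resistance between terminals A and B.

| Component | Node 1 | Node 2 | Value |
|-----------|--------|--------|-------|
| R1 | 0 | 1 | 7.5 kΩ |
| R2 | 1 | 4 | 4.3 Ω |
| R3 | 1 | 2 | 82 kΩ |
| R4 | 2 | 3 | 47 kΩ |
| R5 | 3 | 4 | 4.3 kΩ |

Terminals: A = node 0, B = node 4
Reduce the network between node 0 (A) and node 4 (B) by series/parallel combination:
  Rs1 = R3 + R4 (series, joined only at node 2) = 82000 + 47000 = 129000 Ω
  Rs2 = R5 + Rs1 (series, joined only at node 3) = 4300 + 129000 = 133300 Ω
  Rp1 = R2 ‖ Rs2 (parallel, both between nodes 1 and 4) = 1/(1/4.3 + 1/133300) = 4.3 Ω
  Rs3 = R1 + Rp1 (series, joined only at node 1) = 7500 + 4.3 = 7504 Ω
R_eq = 7.504 kΩ

Final answer: 7.504 kΩ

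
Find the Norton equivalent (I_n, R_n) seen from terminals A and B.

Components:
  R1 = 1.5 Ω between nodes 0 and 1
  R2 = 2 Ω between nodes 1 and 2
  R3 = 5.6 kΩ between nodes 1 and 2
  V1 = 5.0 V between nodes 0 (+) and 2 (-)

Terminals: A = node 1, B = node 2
Find the Thévenin equivalent first; then I_n = V_th/R_th and R_n = R_th.
Step 1 — V_th is the open-circuit voltage V_A - V_B (nothing connected across the terminals).
Nodal analysis, taking node 2 as the 0 V reference.
Source V1 fixes V_0 = 5 V.
KCL at each unknown node (sum of currents leaving = 0; resistances in Ω):
  Node 1: (V_1 - 5)/1.5 + (V_1 - 0)/2 + (V_1 - 0)/5600 = 0
Collecting terms: 1.167 × V_1 = 3.333  =>  V_1 = 2.857 V
V_th = V_1 - V_2 = 2.857 - 0 = 2.857 V
Step 2 — R_th: zero the source — replace V1 by a short circuit (node 2 merges into node 0) — and find the resistance seen between A (node 1) and B (node 0).
Reduce the network between node 1 (A) and node 0 (B) by series/parallel combination:
  Rp1 = R1 ‖ R2 ‖ R3 (parallel, all between nodes 0 and 1) = 1/(1/1.5 + 1/2 + 1/5600) = 0.857 Ω
R_th = 0.857 Ω
I_n = V_th/R_th = 2.857/0.857 = 3.333 A, and R_n = R_th = 0.857 Ω

Final answer: I_n = 3.333 A, R_n = 0.857 Ω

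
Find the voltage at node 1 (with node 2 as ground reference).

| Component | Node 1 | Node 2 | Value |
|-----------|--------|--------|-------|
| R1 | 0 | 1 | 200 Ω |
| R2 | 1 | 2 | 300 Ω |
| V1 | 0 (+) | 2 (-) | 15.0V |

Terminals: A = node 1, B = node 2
Nodal analysis, taking node 2 as the 0 V reference.
Source V1 fixes V_0 = 15 V.
KCL at each unknown node (sum of currents leaving = 0; resistances in Ω):
  Node 1: (V_1 - 15)/200 + (V_1 - 0)/300 = 0
Collecting terms: 0.008333 × V_1 = 0.075  =>  V_1 = 9 V
The requested potential is V_1 = 9 V.

Final answer: V_1 = 9 V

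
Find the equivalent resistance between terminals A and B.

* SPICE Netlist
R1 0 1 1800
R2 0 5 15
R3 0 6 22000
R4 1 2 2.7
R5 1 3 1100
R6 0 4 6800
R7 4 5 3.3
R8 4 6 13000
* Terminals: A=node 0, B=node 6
Reduce the network between node 0 (A) and node 6 (B) by series/parallel combination:
  R4 touches the rest of the network only at node 1 (its other end, node 2, goes nowhere), so no current can flow through it — remove it.
  Rs1 = R1 + R5 (series, joined only at node 1) = 1800 + 1100 = 2900 Ω
  Rs1 touches the rest of the network only at node 0 (its other end, node 3, goes nowhere), so no current can flow through it — remove it.
  Rs2 = R2 + R7 (series, joined only at node 5) = 15 + 3.3 = 18.3 Ω
  Rp1 = R6 ‖ Rs2 (parallel, both between nodes 0 and 4) = 1/(1/6800 + 1/18.3) = 18.25 Ω
  Rs3 = R8 + Rp1 (series, joined only at node 4) = 13000 + 18.25 = 13020 Ω
  Rp2 = R3 ‖ Rs3 (parallel, both between nodes 0 and 6) = 1/(1/22000 + 1/13020) = 8179 Ω
R_eq = 8.179 kΩ

Final answer: 8.179 kΩ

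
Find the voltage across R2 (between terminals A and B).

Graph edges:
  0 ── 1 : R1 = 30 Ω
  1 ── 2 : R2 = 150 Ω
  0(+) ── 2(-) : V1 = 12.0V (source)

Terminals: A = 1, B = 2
R1 and R2 are in series across V1 (node 0 → node 1 → node 2), and the output A–B is taken across R2, so this is a voltage divider.
Series current: I = V1/(R1 + R2) = 12/(30 + 150) = 12/180 = 0.06667 A
V_R2 = I × R2 = V1 × R2/(R1 + R2) = 12 × 150/180 = 10 V

Final answer: 10 V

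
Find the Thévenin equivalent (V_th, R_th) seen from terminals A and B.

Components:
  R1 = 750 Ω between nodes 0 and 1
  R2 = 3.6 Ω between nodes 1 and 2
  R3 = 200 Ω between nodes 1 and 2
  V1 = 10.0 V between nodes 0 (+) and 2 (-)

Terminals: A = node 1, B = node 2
Step 1 — V_th is the open-circuit voltage V_A - V_B (nothing connected across the terminals).
Nodal analysis, taking node 2 as the 0 V reference.
Source V1 fixes V_0 = 10 V.
KCL at each unknown node (sum of currents leaving = 0; resistances in Ω):
  Node 1: (V_1 - 10)/750 + (V_1 - 0)/3.6 + (V_1 - 0)/200 = 0
Collecting terms: 0.2841 × V_1 = 0.01333  =>  V_1 = 0.04693 V
V_th = V_1 - V_2 = 0.04693 - 0 = 0.04693 V
Step 2 — R_th: zero the source — replace V1 by a short circuit (node 2 merges into node 0) — and find the resistance seen between A (node 1) and B (node 0).
Reduce the network between node 1 (A) and node 0 (B) by series/parallel combination:
  Rp1 = R1 ‖ R2 ‖ R3 (parallel, all between nodes 0 and 1) = 1/(1/750 + 1/3.6 + 1/200) = 3.52 Ω
R_th = 3.52 Ω

Final answer: V_th = 0.04693 V, R_th = 3.52 Ω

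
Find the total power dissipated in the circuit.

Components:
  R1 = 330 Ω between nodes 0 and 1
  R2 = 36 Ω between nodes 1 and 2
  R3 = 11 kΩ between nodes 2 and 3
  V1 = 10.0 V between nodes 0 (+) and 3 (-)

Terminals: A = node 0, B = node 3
Nodal analysis, taking node 3 as the 0 V reference.
Source V1 fixes V_0 = 10 V.
KCL at each unknown node (sum of currents leaving = 0; resistances in Ω):
  Node 1: (V_1 - 10)/330 + (V_1 - V_2)/36 = 0
  Node 2: (V_2 - V_1)/36 + (V_2 - 0)/11000 = 0
Collecting terms (coefficients in siemens):
  0.03081·V_1 - 0.02778·V_2 = 0.0303
  0.02787·V_2 - 0.02778·V_1 = 0
Determinant D = (0.03081)(0.02787) - (-0.02778)(-0.02778) = 0.00008698
V_1 = [(0.0303)(0.02787) - (-0.02778)(0)]/D = 9.71 V
V_2 = [(0.03081)(0) - (0.0303)(-0.02778)]/D = 9.678 V
Power in each resistor, P = (ΔV)²/R:
  P_R1 = (10 - 9.71)²/330 = 0.0002554 W
  P_R2 = (9.71 - 9.678)²/36 = 0.00002787 W
  P_R3 = (9.678 - 0)²/11000 = 0.008515 W
P_total = P_R1 + P_R2 + P_R3 = 0.008798 W

Final answer: 0.008798 W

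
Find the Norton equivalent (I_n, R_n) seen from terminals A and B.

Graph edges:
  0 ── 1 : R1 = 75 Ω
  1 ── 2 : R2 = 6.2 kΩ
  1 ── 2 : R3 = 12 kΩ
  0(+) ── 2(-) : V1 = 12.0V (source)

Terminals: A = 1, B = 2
Find the Thévenin equivalent first; then I_n = V_th/R_th and R_n = R_th.
Step 1 — V_th is the open-circuit voltage V_A - V_B (nothing connected across the terminals).
Nodal analysis, taking node 2 as the 0 V reference.
Source V1 fixes V_0 = 12 V.
KCL at each unknown node (sum of currents leaving = 0; resistances in Ω):
  Node 1: (V_1 - 12)/75 + (V_1 - 0)/6200 + (V_1 - 0)/12000 = 0
Collecting terms: 0.01358 × V_1 = 0.16  =>  V_1 = 11.78 V
V_th = V_1 - V_2 = 11.78 - 0 = 11.78 V
Step 2 — R_th: zero the source — replace V1 by a short circuit (node 2 merges into node 0) — and find the resistance seen between A (node 1) and B (node 0).
Reduce the network between node 1 (A) and node 0 (B) by series/parallel combination:
  Rp1 = R1 ‖ R2 ‖ R3 (parallel, all between nodes 0 and 1) = 1/(1/75 + 1/6200 + 1/12000) = 73.65 Ω
R_th = 73.65 Ω
I_n = V_th/R_th = 11.78/73.65 = 0.16 A, and R_n = R_th = 73.65 Ω

Final answer: I_n = 0.16 A, R_n = 73.65 Ω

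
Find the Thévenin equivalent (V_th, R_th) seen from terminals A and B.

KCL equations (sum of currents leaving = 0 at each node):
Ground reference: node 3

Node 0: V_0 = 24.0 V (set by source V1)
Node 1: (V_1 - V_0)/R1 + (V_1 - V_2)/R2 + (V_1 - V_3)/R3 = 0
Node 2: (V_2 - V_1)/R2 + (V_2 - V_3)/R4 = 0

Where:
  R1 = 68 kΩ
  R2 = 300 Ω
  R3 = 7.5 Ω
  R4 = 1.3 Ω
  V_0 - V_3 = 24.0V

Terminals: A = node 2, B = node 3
Step 1 — V_th is the open-circuit voltage V_A - V_B (nothing connected across the terminals).
Nodal analysis, taking node 3 as the 0 V reference.
Source V1 fixes V_0 = 24 V.
KCL at each unknown node (sum of currents leaving = 0; resistances in Ω):
  Node 1: (V_1 - 24)/68000 + (V_1 - V_2)/300 + (V_1 - 0)/7.5 = 0
  Node 2: (V_2 - V_1)/300 + (V_2 - 0)/1.3 = 0
Collecting terms (coefficients in siemens):
  0.1367·V_1 - 0.003333·V_2 = 0.0003529
  0.7726·V_2 - 0.003333·V_1 = 0
Determinant D = (0.1367)(0.7726) - (-0.003333)(-0.003333) = 0.1056
V_1 = [(0.0003529)(0.7726) - (-0.003333)(0)]/D = 0.002582 V
V_2 = [(0.1367)(0) - (0.0003529)(-0.003333)]/D = 0.00001114 V
V_th = V_2 - V_3 = 0.00001114 - 0 = 0.00001114 V
Step 2 — R_th: zero the source — replace V1 by a short circuit (node 3 merges into node 0) — and find the resistance seen between A (node 2) and B (node 0).
Reduce the network between node 2 (A) and node 0 (B) by series/parallel combination:
  Rp1 = R1 ‖ R3 (parallel, both between nodes 0 and 1) = 1/(1/68000 + 1/7.5) = 7.499 Ω
  Rs1 = R2 + Rp1 (series, joined only at node 1) = 300 + 7.499 = 307.5 Ω
  Rp2 = R4 ‖ Rs1 (parallel, both between nodes 0 and 2) = 1/(1/1.3 + 1/307.5) = 1.295 Ω
R_th = 1.295 Ω

Final answer: V_th = 1.114e-05 V, R_th = 1.295 Ω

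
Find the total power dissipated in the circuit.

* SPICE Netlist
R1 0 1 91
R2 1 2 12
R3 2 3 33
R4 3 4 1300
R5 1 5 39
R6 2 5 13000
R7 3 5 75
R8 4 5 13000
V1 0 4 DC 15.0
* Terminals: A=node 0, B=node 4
Nodal analysis, taking node 4 as the 0 V reference.
Source V1 fixes V_0 = 15 V.
KCL at each unknown node (sum of currents leaving = 0; resistances in Ω):
  Node 1: (V_1 - 15)/91 + (V_1 - V_2)/12 + (V_1 - V_5)/39 = 0
  Node 2: (V_2 - V_1)/12 + (V_2 - V_3)/33 + (V_2 - V_5)/13000 = 0
  Node 3: (V_3 - V_2)/33 + (V_3 - 0)/1300 + (V_3 - V_5)/75 = 0
  Node 5: (V_5 - V_1)/39 + (V_5 - V_2)/13000 + (V_5 - V_3)/75 + (V_5 - 0)/13000 = 0
Collecting terms (coefficients in siemens):
  0.12·V_1 - 0.08333·V_2 - 0.02564·V_5 = 0.1648
  0.1137·V_2 - 0.08333·V_1 - 0.0303·V_3 - 0.00007692·V_5 = 0
  0.04441·V_3 - 0.0303·V_2 - 0.01333·V_5 = 0
  0.03913·V_5 - 0.02564·V_1 - 0.00007692·V_2 - 0.01333·V_3 = 0
Solving these 4 simultaneous equations (Gaussian elimination) gives:
  V_1 = 13.95 V, V_2 = 13.86 V, V_3 = 13.6 V, V_5 = 13.8 V
Power in each resistor, P = (ΔV)²/R:
  P_R1 = (15 - 13.95)²/91 = 0.01209 W
  P_R2 = (13.95 - 13.86)²/12 = 0.0007236 W
  P_R3 = (13.86 - 13.6)²/33 = 0.001988 W
  P_R4 = (13.6 - 0)²/1300 = 0.1423 W
  P_R5 = (13.95 - 13.8)²/39 = 0.0005513 W
  P_R6 = (13.86 - 13.8)²/13000 = 0.0000002198 W
  P_R7 = (13.6 - 13.8)²/75 = 0.0005476 W
  P_R8 = (0 - 13.8)²/13000 = 0.01466 W
P_total = P_R1 + P_R2 + P_R3 + P_R4 + P_R5 + P_R6 + P_R7 + P_R8 = 0.1729 W

Final answer: 0.1729 W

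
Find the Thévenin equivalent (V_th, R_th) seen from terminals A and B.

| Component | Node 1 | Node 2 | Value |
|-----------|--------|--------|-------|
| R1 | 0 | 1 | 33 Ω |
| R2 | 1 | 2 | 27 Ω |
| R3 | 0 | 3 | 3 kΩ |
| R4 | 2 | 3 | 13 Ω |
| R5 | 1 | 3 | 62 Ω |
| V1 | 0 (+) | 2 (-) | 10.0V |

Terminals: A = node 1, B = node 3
Step 1 — V_th is the open-circuit voltage V_A - V_B (nothing connected across the terminals).
Nodal analysis, taking node 2 as the 0 V reference.
Source V1 fixes V_0 = 10 V.
KCL at each unknown node (sum of currents leaving = 0; resistances in Ω):
  Node 1: (V_1 - 10)/33 + (V_1 - 0)/27 + (V_1 - V_3)/62 = 0
  Node 3: (V_3 - 10)/3000 + (V_3 - 0)/13 + (V_3 - V_1)/62 = 0
Collecting terms (coefficients in siemens):
  0.08347·V_1 - 0.01613·V_3 = 0.303
  0.09339·V_3 - 0.01613·V_1 = 0.003333
Determinant D = (0.08347)(0.09339) - (-0.01613)(-0.01613) = 0.007535
V_1 = [(0.303)(0.09339) - (-0.01613)(0.003333)]/D = 3.763 V
V_3 = [(0.08347)(0.003333) - (0.303)(-0.01613)]/D = 0.6856 V
V_th = V_1 - V_3 = 3.763 - 0.6856 = 3.077 V
Step 2 — R_th: zero the source — replace V1 by a short circuit (node 2 merges into node 0) — and find the resistance seen between A (node 1) and B (node 3).
Reduce the network between node 1 (A) and node 3 (B) by series/parallel combination:
  Rp1 = R1 ‖ R2 (parallel, both between nodes 0 and 1) = 1/(1/33 + 1/27) = 14.85 Ω
  Rp2 = R3 ‖ R4 (parallel, both between nodes 0 and 3) = 1/(1/3000 + 1/13) = 12.94 Ω
  Rs1 = Rp1 + Rp2 (series, joined only at node 0) = 14.85 + 12.94 = 27.79 Ω
  Rp3 = R5 ‖ Rs1 (parallel, both between nodes 1 and 3) = 1/(1/62 + 1/27.79) = 19.19 Ω
R_th = 19.19 Ω

Final answer: V_th = 3.077 V, R_th = 19.19 Ω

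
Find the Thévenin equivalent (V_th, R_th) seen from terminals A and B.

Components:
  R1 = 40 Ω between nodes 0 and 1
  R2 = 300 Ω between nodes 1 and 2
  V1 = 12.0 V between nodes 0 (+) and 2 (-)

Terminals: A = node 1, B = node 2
Step 1 — V_th is the open-circuit voltage V_A - V_B (nothing connected across the terminals).
Nodal analysis, taking node 2 as the 0 V reference.
Source V1 fixes V_0 = 12 V.
KCL at each unknown node (sum of currents leaving = 0; resistances in Ω):
  Node 1: (V_1 - 12)/40 + (V_1 - 0)/300 = 0
Collecting terms: 0.02833 × V_1 = 0.3  =>  V_1 = 10.59 V
V_th = V_1 - V_2 = 10.59 - 0 = 10.59 V
Step 2 — R_th: zero the source — replace V1 by a short circuit (node 2 merges into node 0) — and find the resistance seen between A (node 1) and B (node 0).
Reduce the network between node 1 (A) and node 0 (B) by series/parallel combination:
  Rp1 = R1 ‖ R2 (parallel, both between nodes 0 and 1) = 1/(1/40 + 1/300) = 35.29 Ω
R_th = 35.29 Ω

Final answer: V_th = 10.59 V, R_th = 35.29 Ω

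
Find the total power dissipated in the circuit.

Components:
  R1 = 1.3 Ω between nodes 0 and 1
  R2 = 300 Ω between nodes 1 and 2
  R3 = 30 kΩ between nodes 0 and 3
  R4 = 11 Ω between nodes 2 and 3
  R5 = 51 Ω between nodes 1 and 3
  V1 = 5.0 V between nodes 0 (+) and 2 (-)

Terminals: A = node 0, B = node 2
Nodal analysis, taking node 2 as the 0 V reference.
Source V1 fixes V_0 = 5 V.
KCL at each unknown node (sum of currents leaving = 0; resistances in Ω):
  Node 1: (V_1 - 5)/1.3 + (V_1 - 0)/300 + (V_1 - V_3)/51 = 0
  Node 3: (V_3 - 5)/30000 + (V_3 - 0)/11 + (V_3 - V_1)/51 = 0
Collecting terms (coefficients in siemens):
  0.7922·V_1 - 0.01961·V_3 = 3.846
  0.1106·V_3 - 0.01961·V_1 = 0.0001667
Determinant D = (0.7922)(0.1106) - (-0.01961)(-0.01961) = 0.08719
V_1 = [(3.846)(0.1106) - (-0.01961)(0.0001667)]/D = 4.877 V
V_3 = [(0.7922)(0.0001667) - (3.846)(-0.01961)]/D = 0.8665 V
Power in each resistor, P = (ΔV)²/R:
  P_R1 = (5 - 4.877)²/1.3 = 0.0117 W
  P_R2 = (4.877 - 0)²/300 = 0.07927 W
  P_R3 = (5 - 0.8665)²/30000 = 0.0005695 W
  P_R4 = (0 - 0.8665)²/11 = 0.06825 W
  P_R5 = (4.877 - 0.8665)²/51 = 0.3153 W
P_total = P_R1 + P_R2 + P_R3 + P_R4 + P_R5 = 0.4751 W

Final answer: 0.4751 W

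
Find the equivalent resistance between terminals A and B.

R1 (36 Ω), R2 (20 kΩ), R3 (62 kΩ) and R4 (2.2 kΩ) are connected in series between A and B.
Reduce the network between node 0 (A) and node 4 (B) by series/parallel combination:
  Rs1 = R1 + R2 (series, joined only at node 1) = 36 + 20000 = 20040 Ω
  Rs2 = R3 + Rs1 (series, joined only at node 2) = 62000 + 20040 = 82040 Ω
  Rs3 = R4 + Rs2 (series, joined only at node 3) = 2200 + 82040 = 84240 Ω
R_eq = 84.24 kΩ

Final answer: 84.24 kΩ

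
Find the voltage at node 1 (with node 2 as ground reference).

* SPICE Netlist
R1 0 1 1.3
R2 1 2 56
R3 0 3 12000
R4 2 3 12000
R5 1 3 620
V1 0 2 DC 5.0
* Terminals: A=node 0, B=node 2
Nodal analysis, taking node 2 as the 0 V reference.
Source V1 fixes V_0 = 5 V.
KCL at each unknown node (sum of currents leaving = 0; resistances in Ω):
  Node 1: (V_1 - 5)/1.3 + (V_1 - 0)/56 + (V_1 - V_3)/620 = 0
  Node 3: (V_3 - 5)/12000 + (V_3 - 0)/12000 + (V_3 - V_1)/620 = 0
Collecting terms (coefficients in siemens):
  0.7887·V_1 - 0.001613·V_3 = 3.846
  0.00178·V_3 - 0.001613·V_1 = 0.0004167
Determinant D = (0.7887)(0.00178) - (-0.001613)(-0.001613) = 0.001401
V_1 = [(3.846)(0.00178) - (-0.001613)(0.0004167)]/D = 4.886 V
V_3 = [(0.7887)(0.0004167) - (3.846)(-0.001613)]/D = 4.663 V
The requested potential is V_1 = 4.886 V.

Final answer: V_1 = 4.886 V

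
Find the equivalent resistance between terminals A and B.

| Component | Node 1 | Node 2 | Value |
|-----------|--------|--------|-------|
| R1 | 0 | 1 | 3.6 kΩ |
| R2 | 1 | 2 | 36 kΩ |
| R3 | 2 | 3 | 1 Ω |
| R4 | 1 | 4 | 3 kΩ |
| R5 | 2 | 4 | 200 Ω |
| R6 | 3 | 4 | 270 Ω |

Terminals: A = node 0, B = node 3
The network is not a plain series/parallel combination. Inject a 1 A test current into terminal A (node 0) and return it from terminal B (node 3); then R_eq = V_A / (1 A).
Nodal analysis, taking node 3 as the 0 V reference.
Current source I_test pushes 1 A into node 0 and draws it out of node 3.
KCL at each unknown node (sum of currents leaving = 0; resistances in Ω):
  Node 0: (V_0 - V_1)/3600 - 1 = 0
  Node 1: (V_1 - V_0)/3600 + (V_1 - V_2)/36000 + (V_1 - V_4)/3000 = 0
  Node 2: (V_2 - V_1)/36000 + (V_2 - 0)/1 + (V_2 - V_4)/200 = 0
  Node 4: (V_4 - V_1)/3000 + (V_4 - V_2)/200 + (V_4 - 0)/270 = 0
Collecting terms (coefficients in siemens):
  0.0002778·V_0 - 0.0002778·V_1 = 1
  0.0006389·V_1 - 0.0002778·V_0 - 0.00002778·V_2 - 0.0003333·V_4 = 0
  1.005·V_2 - 0.00002778·V_1 - 0.005·V_4 = 0
  0.009037·V_4 - 0.0003333·V_1 - 0.005·V_2 = 0
Solving these 4 simultaneous equations (Gaussian elimination) gives:
  V_0 = 6467 V, V_1 = 2867 V, V_2 = 0.6071 V, V_4 = 106.1 V
R_eq = V_0 / 1 A = 6467 Ω = 6.467 kΩ

Final answer: 6.467 kΩ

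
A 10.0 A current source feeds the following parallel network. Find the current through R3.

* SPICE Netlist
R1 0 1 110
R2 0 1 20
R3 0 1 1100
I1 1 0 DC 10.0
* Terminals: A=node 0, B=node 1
All resistors sit directly between nodes 0 and 1, so they are in parallel and share one voltage V; the full source current 10 A splits among them.
1/R_par = 1/110 + 1/20 + 1/1100 = 0.06 S  =>  R_par = 16.67 Ω
V = I × R_par = 10 × 16.67 = 166.7 V
I_R3 = V/R3 = 166.7/1100 = 0.1515 A

Final answer: 0.1515 A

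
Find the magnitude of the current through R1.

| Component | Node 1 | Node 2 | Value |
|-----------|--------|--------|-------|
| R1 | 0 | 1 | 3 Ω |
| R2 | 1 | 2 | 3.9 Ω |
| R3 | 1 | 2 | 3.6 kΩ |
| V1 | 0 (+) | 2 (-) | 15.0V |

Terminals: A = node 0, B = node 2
Nodal analysis, taking node 2 as the 0 V reference.
Source V1 fixes V_0 = 15 V.
KCL at each unknown node (sum of currents leaving = 0; resistances in Ω):
  Node 1: (V_1 - 15)/3 + (V_1 - 0)/3.9 + (V_1 - 0)/3600 = 0
Collecting terms: 0.59 × V_1 = 5  =>  V_1 = 8.474 V
I_R1 = (V_0 - V_1)/R1 = (15 - 8.474)/3 = 2.175 A
|I_R1| = 2.175 A

Final answer: |I_R1| = 2.175 A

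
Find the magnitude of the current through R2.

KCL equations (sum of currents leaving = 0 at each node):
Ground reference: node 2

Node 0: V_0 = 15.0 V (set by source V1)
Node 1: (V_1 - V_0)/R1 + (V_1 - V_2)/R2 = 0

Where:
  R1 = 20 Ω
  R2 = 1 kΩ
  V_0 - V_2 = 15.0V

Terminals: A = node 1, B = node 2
Nodal analysis, taking node 2 as the 0 V reference.
Source V1 fixes V_0 = 15 V.
KCL at each unknown node (sum of currents leaving = 0; resistances in Ω):
  Node 1: (V_1 - 15)/20 + (V_1 - 0)/1000 = 0
Collecting terms: 0.051 × V_1 = 0.75  =>  V_1 = 14.71 V
I_R2 = (V_1 - V_2)/R2 = (14.71 - 0)/1000 = 0.01471 A
|I_R2| = 0.01471 A

Final answer: |I_R2| = 0.01471 A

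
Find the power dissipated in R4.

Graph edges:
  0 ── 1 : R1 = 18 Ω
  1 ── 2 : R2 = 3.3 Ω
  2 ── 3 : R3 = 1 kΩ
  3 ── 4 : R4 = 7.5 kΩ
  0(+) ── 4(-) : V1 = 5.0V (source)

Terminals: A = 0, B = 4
Nodal analysis, taking node 4 as the 0 V reference.
Source V1 fixes V_0 = 5 V.
KCL at each unknown node (sum of currents leaving = 0; resistances in Ω):
  Node 1: (V_1 - 5)/18 + (V_1 - V_2)/3.3 = 0
  Node 2: (V_2 - V_1)/3.3 + (V_2 - V_3)/1000 = 0
  Node 3: (V_3 - V_2)/1000 + (V_3 - 0)/7500 = 0
Collecting terms (coefficients in siemens):
  0.3586·V_1 - 0.303·V_2 = 0.2778
  0.304·V_2 - 0.303·V_1 - 0.001·V_3 = 0
  0.001133·V_3 - 0.001·V_2 = 0
Solving these 3 simultaneous equations (Gaussian elimination) gives:
  V_1 = 4.989 V, V_2 = 4.988 V, V_3 = 4.401 V
I_R4 = (V_3 - V_4)/R4 = (4.401 - 0)/7500 = 0.0005868 A
P_R4 = I_R4² × R4 = (0.0005868)² × 7500 = 0.002582 W

Final answer: 0.002582 W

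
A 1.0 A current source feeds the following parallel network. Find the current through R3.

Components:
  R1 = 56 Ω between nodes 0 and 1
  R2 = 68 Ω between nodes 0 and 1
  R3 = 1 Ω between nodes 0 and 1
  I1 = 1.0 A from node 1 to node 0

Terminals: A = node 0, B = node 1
All resistors sit directly between nodes 0 and 1, so they are in parallel and share one voltage V; the full source current 1 A splits among them.
1/R_par = 1/56 + 1/68 + 1/1 = 1.033 S  =>  R_par = 0.9685 Ω
V = I × R_par = 1 × 0.9685 = 0.9685 V
I_R3 = V/R3 = 0.9685/1 = 0.9685 A

Final answer: 0.9685 A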